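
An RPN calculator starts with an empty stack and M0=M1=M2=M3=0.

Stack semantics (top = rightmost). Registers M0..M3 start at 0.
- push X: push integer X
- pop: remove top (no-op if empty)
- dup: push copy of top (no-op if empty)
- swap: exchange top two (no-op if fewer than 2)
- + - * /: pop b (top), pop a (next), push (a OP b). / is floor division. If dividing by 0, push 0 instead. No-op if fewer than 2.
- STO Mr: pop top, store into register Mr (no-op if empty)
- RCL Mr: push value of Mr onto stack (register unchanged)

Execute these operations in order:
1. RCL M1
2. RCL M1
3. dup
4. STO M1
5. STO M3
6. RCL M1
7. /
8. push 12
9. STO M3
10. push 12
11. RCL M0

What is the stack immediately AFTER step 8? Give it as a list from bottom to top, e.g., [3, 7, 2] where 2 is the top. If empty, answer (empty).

After op 1 (RCL M1): stack=[0] mem=[0,0,0,0]
After op 2 (RCL M1): stack=[0,0] mem=[0,0,0,0]
After op 3 (dup): stack=[0,0,0] mem=[0,0,0,0]
After op 4 (STO M1): stack=[0,0] mem=[0,0,0,0]
After op 5 (STO M3): stack=[0] mem=[0,0,0,0]
After op 6 (RCL M1): stack=[0,0] mem=[0,0,0,0]
After op 7 (/): stack=[0] mem=[0,0,0,0]
After op 8 (push 12): stack=[0,12] mem=[0,0,0,0]

[0, 12]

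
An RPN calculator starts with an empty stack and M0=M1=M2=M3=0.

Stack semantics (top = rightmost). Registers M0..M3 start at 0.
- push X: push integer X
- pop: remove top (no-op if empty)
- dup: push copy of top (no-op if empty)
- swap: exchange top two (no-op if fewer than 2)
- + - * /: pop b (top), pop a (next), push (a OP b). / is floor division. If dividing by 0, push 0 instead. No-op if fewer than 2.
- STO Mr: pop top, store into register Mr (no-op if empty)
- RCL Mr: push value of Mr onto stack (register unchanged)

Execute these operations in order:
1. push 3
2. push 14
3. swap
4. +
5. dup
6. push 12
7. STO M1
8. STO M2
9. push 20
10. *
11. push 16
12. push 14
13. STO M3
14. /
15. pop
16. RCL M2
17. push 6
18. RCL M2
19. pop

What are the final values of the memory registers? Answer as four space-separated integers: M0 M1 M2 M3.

After op 1 (push 3): stack=[3] mem=[0,0,0,0]
After op 2 (push 14): stack=[3,14] mem=[0,0,0,0]
After op 3 (swap): stack=[14,3] mem=[0,0,0,0]
After op 4 (+): stack=[17] mem=[0,0,0,0]
After op 5 (dup): stack=[17,17] mem=[0,0,0,0]
After op 6 (push 12): stack=[17,17,12] mem=[0,0,0,0]
After op 7 (STO M1): stack=[17,17] mem=[0,12,0,0]
After op 8 (STO M2): stack=[17] mem=[0,12,17,0]
After op 9 (push 20): stack=[17,20] mem=[0,12,17,0]
After op 10 (*): stack=[340] mem=[0,12,17,0]
After op 11 (push 16): stack=[340,16] mem=[0,12,17,0]
After op 12 (push 14): stack=[340,16,14] mem=[0,12,17,0]
After op 13 (STO M3): stack=[340,16] mem=[0,12,17,14]
After op 14 (/): stack=[21] mem=[0,12,17,14]
After op 15 (pop): stack=[empty] mem=[0,12,17,14]
After op 16 (RCL M2): stack=[17] mem=[0,12,17,14]
After op 17 (push 6): stack=[17,6] mem=[0,12,17,14]
After op 18 (RCL M2): stack=[17,6,17] mem=[0,12,17,14]
After op 19 (pop): stack=[17,6] mem=[0,12,17,14]

Answer: 0 12 17 14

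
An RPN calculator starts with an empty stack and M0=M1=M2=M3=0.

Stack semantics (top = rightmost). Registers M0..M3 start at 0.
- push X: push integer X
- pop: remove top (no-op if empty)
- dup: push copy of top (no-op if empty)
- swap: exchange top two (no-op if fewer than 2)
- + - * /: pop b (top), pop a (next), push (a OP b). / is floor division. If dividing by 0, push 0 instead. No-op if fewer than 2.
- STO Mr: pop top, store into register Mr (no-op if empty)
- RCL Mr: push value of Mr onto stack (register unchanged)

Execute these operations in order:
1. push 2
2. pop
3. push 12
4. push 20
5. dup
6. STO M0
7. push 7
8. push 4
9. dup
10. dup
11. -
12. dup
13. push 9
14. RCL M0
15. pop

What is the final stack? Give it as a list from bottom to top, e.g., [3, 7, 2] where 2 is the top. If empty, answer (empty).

After op 1 (push 2): stack=[2] mem=[0,0,0,0]
After op 2 (pop): stack=[empty] mem=[0,0,0,0]
After op 3 (push 12): stack=[12] mem=[0,0,0,0]
After op 4 (push 20): stack=[12,20] mem=[0,0,0,0]
After op 5 (dup): stack=[12,20,20] mem=[0,0,0,0]
After op 6 (STO M0): stack=[12,20] mem=[20,0,0,0]
After op 7 (push 7): stack=[12,20,7] mem=[20,0,0,0]
After op 8 (push 4): stack=[12,20,7,4] mem=[20,0,0,0]
After op 9 (dup): stack=[12,20,7,4,4] mem=[20,0,0,0]
After op 10 (dup): stack=[12,20,7,4,4,4] mem=[20,0,0,0]
After op 11 (-): stack=[12,20,7,4,0] mem=[20,0,0,0]
After op 12 (dup): stack=[12,20,7,4,0,0] mem=[20,0,0,0]
After op 13 (push 9): stack=[12,20,7,4,0,0,9] mem=[20,0,0,0]
After op 14 (RCL M0): stack=[12,20,7,4,0,0,9,20] mem=[20,0,0,0]
After op 15 (pop): stack=[12,20,7,4,0,0,9] mem=[20,0,0,0]

Answer: [12, 20, 7, 4, 0, 0, 9]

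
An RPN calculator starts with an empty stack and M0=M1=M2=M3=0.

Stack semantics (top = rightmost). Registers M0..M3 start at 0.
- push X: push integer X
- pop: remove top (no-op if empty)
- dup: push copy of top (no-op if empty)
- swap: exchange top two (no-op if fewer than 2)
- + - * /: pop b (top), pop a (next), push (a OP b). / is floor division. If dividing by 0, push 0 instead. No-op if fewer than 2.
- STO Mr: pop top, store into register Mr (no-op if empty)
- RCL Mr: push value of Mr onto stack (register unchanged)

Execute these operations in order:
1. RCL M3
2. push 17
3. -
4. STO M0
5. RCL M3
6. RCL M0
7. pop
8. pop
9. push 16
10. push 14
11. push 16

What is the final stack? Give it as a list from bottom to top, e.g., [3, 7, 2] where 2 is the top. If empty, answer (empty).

After op 1 (RCL M3): stack=[0] mem=[0,0,0,0]
After op 2 (push 17): stack=[0,17] mem=[0,0,0,0]
After op 3 (-): stack=[-17] mem=[0,0,0,0]
After op 4 (STO M0): stack=[empty] mem=[-17,0,0,0]
After op 5 (RCL M3): stack=[0] mem=[-17,0,0,0]
After op 6 (RCL M0): stack=[0,-17] mem=[-17,0,0,0]
After op 7 (pop): stack=[0] mem=[-17,0,0,0]
After op 8 (pop): stack=[empty] mem=[-17,0,0,0]
After op 9 (push 16): stack=[16] mem=[-17,0,0,0]
After op 10 (push 14): stack=[16,14] mem=[-17,0,0,0]
After op 11 (push 16): stack=[16,14,16] mem=[-17,0,0,0]

Answer: [16, 14, 16]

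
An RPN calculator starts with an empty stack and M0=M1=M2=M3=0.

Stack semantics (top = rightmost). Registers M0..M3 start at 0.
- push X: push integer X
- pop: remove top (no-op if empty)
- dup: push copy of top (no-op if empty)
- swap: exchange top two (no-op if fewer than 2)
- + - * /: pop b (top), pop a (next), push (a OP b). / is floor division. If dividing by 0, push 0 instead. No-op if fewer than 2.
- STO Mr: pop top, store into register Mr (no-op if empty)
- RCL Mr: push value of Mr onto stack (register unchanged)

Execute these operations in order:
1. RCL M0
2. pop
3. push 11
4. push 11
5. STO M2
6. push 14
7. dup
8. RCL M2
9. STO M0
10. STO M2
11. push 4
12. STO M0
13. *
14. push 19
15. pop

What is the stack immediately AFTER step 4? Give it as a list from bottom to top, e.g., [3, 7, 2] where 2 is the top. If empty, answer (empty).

After op 1 (RCL M0): stack=[0] mem=[0,0,0,0]
After op 2 (pop): stack=[empty] mem=[0,0,0,0]
After op 3 (push 11): stack=[11] mem=[0,0,0,0]
After op 4 (push 11): stack=[11,11] mem=[0,0,0,0]

[11, 11]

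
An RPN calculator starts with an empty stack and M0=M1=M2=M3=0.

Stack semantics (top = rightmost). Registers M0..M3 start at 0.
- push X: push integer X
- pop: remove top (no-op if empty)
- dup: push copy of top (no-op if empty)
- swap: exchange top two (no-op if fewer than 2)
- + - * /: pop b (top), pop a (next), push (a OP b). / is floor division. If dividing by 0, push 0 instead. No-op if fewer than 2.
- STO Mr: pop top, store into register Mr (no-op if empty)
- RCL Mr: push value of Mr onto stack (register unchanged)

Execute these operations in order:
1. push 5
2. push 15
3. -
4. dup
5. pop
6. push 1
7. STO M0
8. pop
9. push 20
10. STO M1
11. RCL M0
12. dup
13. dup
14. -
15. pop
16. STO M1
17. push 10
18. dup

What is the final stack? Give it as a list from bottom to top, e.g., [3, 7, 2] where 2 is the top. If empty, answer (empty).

After op 1 (push 5): stack=[5] mem=[0,0,0,0]
After op 2 (push 15): stack=[5,15] mem=[0,0,0,0]
After op 3 (-): stack=[-10] mem=[0,0,0,0]
After op 4 (dup): stack=[-10,-10] mem=[0,0,0,0]
After op 5 (pop): stack=[-10] mem=[0,0,0,0]
After op 6 (push 1): stack=[-10,1] mem=[0,0,0,0]
After op 7 (STO M0): stack=[-10] mem=[1,0,0,0]
After op 8 (pop): stack=[empty] mem=[1,0,0,0]
After op 9 (push 20): stack=[20] mem=[1,0,0,0]
After op 10 (STO M1): stack=[empty] mem=[1,20,0,0]
After op 11 (RCL M0): stack=[1] mem=[1,20,0,0]
After op 12 (dup): stack=[1,1] mem=[1,20,0,0]
After op 13 (dup): stack=[1,1,1] mem=[1,20,0,0]
After op 14 (-): stack=[1,0] mem=[1,20,0,0]
After op 15 (pop): stack=[1] mem=[1,20,0,0]
After op 16 (STO M1): stack=[empty] mem=[1,1,0,0]
After op 17 (push 10): stack=[10] mem=[1,1,0,0]
After op 18 (dup): stack=[10,10] mem=[1,1,0,0]

Answer: [10, 10]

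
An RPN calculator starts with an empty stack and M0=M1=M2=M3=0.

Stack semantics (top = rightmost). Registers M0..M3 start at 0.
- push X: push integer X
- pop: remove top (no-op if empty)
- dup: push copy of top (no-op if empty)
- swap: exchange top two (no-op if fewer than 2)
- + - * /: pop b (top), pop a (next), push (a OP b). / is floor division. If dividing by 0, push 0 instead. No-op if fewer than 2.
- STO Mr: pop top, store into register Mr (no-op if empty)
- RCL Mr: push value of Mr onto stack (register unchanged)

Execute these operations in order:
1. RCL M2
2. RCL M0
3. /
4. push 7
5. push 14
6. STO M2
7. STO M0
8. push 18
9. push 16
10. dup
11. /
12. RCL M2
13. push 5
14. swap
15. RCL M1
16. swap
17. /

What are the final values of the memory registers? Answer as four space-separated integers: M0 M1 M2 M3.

Answer: 7 0 14 0

Derivation:
After op 1 (RCL M2): stack=[0] mem=[0,0,0,0]
After op 2 (RCL M0): stack=[0,0] mem=[0,0,0,0]
After op 3 (/): stack=[0] mem=[0,0,0,0]
After op 4 (push 7): stack=[0,7] mem=[0,0,0,0]
After op 5 (push 14): stack=[0,7,14] mem=[0,0,0,0]
After op 6 (STO M2): stack=[0,7] mem=[0,0,14,0]
After op 7 (STO M0): stack=[0] mem=[7,0,14,0]
After op 8 (push 18): stack=[0,18] mem=[7,0,14,0]
After op 9 (push 16): stack=[0,18,16] mem=[7,0,14,0]
After op 10 (dup): stack=[0,18,16,16] mem=[7,0,14,0]
After op 11 (/): stack=[0,18,1] mem=[7,0,14,0]
After op 12 (RCL M2): stack=[0,18,1,14] mem=[7,0,14,0]
After op 13 (push 5): stack=[0,18,1,14,5] mem=[7,0,14,0]
After op 14 (swap): stack=[0,18,1,5,14] mem=[7,0,14,0]
After op 15 (RCL M1): stack=[0,18,1,5,14,0] mem=[7,0,14,0]
After op 16 (swap): stack=[0,18,1,5,0,14] mem=[7,0,14,0]
After op 17 (/): stack=[0,18,1,5,0] mem=[7,0,14,0]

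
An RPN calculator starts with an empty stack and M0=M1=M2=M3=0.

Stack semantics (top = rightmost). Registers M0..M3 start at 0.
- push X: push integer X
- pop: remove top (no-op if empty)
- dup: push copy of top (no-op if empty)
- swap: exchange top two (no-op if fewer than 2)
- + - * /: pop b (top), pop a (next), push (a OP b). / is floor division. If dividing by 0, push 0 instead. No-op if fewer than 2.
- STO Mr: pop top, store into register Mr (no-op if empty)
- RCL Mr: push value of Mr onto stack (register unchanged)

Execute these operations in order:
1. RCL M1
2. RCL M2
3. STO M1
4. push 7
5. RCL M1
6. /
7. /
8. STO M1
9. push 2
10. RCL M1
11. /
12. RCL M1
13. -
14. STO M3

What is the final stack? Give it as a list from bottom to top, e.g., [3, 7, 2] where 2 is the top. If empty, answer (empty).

Answer: (empty)

Derivation:
After op 1 (RCL M1): stack=[0] mem=[0,0,0,0]
After op 2 (RCL M2): stack=[0,0] mem=[0,0,0,0]
After op 3 (STO M1): stack=[0] mem=[0,0,0,0]
After op 4 (push 7): stack=[0,7] mem=[0,0,0,0]
After op 5 (RCL M1): stack=[0,7,0] mem=[0,0,0,0]
After op 6 (/): stack=[0,0] mem=[0,0,0,0]
After op 7 (/): stack=[0] mem=[0,0,0,0]
After op 8 (STO M1): stack=[empty] mem=[0,0,0,0]
After op 9 (push 2): stack=[2] mem=[0,0,0,0]
After op 10 (RCL M1): stack=[2,0] mem=[0,0,0,0]
After op 11 (/): stack=[0] mem=[0,0,0,0]
After op 12 (RCL M1): stack=[0,0] mem=[0,0,0,0]
After op 13 (-): stack=[0] mem=[0,0,0,0]
After op 14 (STO M3): stack=[empty] mem=[0,0,0,0]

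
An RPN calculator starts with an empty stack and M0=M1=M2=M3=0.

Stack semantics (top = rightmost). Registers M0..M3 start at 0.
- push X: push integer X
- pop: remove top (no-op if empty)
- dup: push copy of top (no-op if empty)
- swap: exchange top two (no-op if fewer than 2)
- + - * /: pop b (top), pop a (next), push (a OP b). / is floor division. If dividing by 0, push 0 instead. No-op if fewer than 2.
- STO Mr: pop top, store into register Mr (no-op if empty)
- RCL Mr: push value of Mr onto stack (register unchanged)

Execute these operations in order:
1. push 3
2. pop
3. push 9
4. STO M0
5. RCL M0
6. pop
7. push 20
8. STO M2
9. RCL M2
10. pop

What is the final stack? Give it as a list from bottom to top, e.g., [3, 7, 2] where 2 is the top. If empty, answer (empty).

After op 1 (push 3): stack=[3] mem=[0,0,0,0]
After op 2 (pop): stack=[empty] mem=[0,0,0,0]
After op 3 (push 9): stack=[9] mem=[0,0,0,0]
After op 4 (STO M0): stack=[empty] mem=[9,0,0,0]
After op 5 (RCL M0): stack=[9] mem=[9,0,0,0]
After op 6 (pop): stack=[empty] mem=[9,0,0,0]
After op 7 (push 20): stack=[20] mem=[9,0,0,0]
After op 8 (STO M2): stack=[empty] mem=[9,0,20,0]
After op 9 (RCL M2): stack=[20] mem=[9,0,20,0]
After op 10 (pop): stack=[empty] mem=[9,0,20,0]

Answer: (empty)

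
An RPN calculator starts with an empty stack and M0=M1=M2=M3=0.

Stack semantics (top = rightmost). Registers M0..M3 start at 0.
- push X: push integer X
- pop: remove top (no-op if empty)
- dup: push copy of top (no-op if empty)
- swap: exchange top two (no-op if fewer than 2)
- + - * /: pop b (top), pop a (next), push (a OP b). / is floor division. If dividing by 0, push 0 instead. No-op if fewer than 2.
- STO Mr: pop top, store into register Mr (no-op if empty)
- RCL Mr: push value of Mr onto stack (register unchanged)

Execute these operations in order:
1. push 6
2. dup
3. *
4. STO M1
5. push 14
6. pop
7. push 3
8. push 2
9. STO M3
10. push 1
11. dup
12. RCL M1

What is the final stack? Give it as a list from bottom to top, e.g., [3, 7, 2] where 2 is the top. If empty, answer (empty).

After op 1 (push 6): stack=[6] mem=[0,0,0,0]
After op 2 (dup): stack=[6,6] mem=[0,0,0,0]
After op 3 (*): stack=[36] mem=[0,0,0,0]
After op 4 (STO M1): stack=[empty] mem=[0,36,0,0]
After op 5 (push 14): stack=[14] mem=[0,36,0,0]
After op 6 (pop): stack=[empty] mem=[0,36,0,0]
After op 7 (push 3): stack=[3] mem=[0,36,0,0]
After op 8 (push 2): stack=[3,2] mem=[0,36,0,0]
After op 9 (STO M3): stack=[3] mem=[0,36,0,2]
After op 10 (push 1): stack=[3,1] mem=[0,36,0,2]
After op 11 (dup): stack=[3,1,1] mem=[0,36,0,2]
After op 12 (RCL M1): stack=[3,1,1,36] mem=[0,36,0,2]

Answer: [3, 1, 1, 36]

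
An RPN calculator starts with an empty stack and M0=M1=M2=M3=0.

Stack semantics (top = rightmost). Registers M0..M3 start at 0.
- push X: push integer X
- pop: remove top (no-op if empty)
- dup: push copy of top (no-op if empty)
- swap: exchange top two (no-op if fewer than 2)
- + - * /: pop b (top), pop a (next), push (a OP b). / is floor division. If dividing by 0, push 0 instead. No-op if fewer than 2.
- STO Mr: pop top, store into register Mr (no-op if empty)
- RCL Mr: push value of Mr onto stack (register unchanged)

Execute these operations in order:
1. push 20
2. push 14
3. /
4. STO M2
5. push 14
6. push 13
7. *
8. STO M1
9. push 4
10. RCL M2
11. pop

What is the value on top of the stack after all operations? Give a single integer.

Answer: 4

Derivation:
After op 1 (push 20): stack=[20] mem=[0,0,0,0]
After op 2 (push 14): stack=[20,14] mem=[0,0,0,0]
After op 3 (/): stack=[1] mem=[0,0,0,0]
After op 4 (STO M2): stack=[empty] mem=[0,0,1,0]
After op 5 (push 14): stack=[14] mem=[0,0,1,0]
After op 6 (push 13): stack=[14,13] mem=[0,0,1,0]
After op 7 (*): stack=[182] mem=[0,0,1,0]
After op 8 (STO M1): stack=[empty] mem=[0,182,1,0]
After op 9 (push 4): stack=[4] mem=[0,182,1,0]
After op 10 (RCL M2): stack=[4,1] mem=[0,182,1,0]
After op 11 (pop): stack=[4] mem=[0,182,1,0]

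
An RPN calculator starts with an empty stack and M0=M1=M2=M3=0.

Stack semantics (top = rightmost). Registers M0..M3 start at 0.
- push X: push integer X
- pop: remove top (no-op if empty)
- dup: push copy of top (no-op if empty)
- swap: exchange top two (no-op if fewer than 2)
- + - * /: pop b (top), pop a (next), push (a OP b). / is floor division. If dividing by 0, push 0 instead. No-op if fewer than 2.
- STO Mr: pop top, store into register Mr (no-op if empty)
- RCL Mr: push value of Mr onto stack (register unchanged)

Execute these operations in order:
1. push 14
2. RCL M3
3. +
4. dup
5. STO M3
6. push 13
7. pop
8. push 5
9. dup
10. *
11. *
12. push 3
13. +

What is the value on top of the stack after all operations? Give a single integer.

After op 1 (push 14): stack=[14] mem=[0,0,0,0]
After op 2 (RCL M3): stack=[14,0] mem=[0,0,0,0]
After op 3 (+): stack=[14] mem=[0,0,0,0]
After op 4 (dup): stack=[14,14] mem=[0,0,0,0]
After op 5 (STO M3): stack=[14] mem=[0,0,0,14]
After op 6 (push 13): stack=[14,13] mem=[0,0,0,14]
After op 7 (pop): stack=[14] mem=[0,0,0,14]
After op 8 (push 5): stack=[14,5] mem=[0,0,0,14]
After op 9 (dup): stack=[14,5,5] mem=[0,0,0,14]
After op 10 (*): stack=[14,25] mem=[0,0,0,14]
After op 11 (*): stack=[350] mem=[0,0,0,14]
After op 12 (push 3): stack=[350,3] mem=[0,0,0,14]
After op 13 (+): stack=[353] mem=[0,0,0,14]

Answer: 353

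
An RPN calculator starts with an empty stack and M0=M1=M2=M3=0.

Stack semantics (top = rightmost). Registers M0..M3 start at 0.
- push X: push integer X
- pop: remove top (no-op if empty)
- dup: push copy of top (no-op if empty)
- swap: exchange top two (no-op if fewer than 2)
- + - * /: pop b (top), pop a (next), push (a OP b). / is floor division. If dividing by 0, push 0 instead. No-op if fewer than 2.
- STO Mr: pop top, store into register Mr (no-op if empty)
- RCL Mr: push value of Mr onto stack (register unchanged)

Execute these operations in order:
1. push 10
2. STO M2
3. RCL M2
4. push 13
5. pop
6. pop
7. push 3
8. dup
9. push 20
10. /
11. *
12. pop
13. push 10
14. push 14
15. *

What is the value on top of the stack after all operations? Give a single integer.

After op 1 (push 10): stack=[10] mem=[0,0,0,0]
After op 2 (STO M2): stack=[empty] mem=[0,0,10,0]
After op 3 (RCL M2): stack=[10] mem=[0,0,10,0]
After op 4 (push 13): stack=[10,13] mem=[0,0,10,0]
After op 5 (pop): stack=[10] mem=[0,0,10,0]
After op 6 (pop): stack=[empty] mem=[0,0,10,0]
After op 7 (push 3): stack=[3] mem=[0,0,10,0]
After op 8 (dup): stack=[3,3] mem=[0,0,10,0]
After op 9 (push 20): stack=[3,3,20] mem=[0,0,10,0]
After op 10 (/): stack=[3,0] mem=[0,0,10,0]
After op 11 (*): stack=[0] mem=[0,0,10,0]
After op 12 (pop): stack=[empty] mem=[0,0,10,0]
After op 13 (push 10): stack=[10] mem=[0,0,10,0]
After op 14 (push 14): stack=[10,14] mem=[0,0,10,0]
After op 15 (*): stack=[140] mem=[0,0,10,0]

Answer: 140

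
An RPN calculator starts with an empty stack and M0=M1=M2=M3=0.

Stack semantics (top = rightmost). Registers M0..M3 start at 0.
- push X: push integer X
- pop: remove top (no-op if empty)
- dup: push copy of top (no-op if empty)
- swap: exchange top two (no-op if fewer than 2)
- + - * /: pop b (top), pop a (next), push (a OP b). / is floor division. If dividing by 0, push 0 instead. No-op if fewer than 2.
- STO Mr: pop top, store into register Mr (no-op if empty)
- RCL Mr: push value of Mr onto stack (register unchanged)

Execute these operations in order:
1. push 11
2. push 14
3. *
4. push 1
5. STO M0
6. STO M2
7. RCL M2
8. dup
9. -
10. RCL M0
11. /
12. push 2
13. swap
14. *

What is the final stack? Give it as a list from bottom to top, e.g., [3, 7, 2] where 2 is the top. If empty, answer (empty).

After op 1 (push 11): stack=[11] mem=[0,0,0,0]
After op 2 (push 14): stack=[11,14] mem=[0,0,0,0]
After op 3 (*): stack=[154] mem=[0,0,0,0]
After op 4 (push 1): stack=[154,1] mem=[0,0,0,0]
After op 5 (STO M0): stack=[154] mem=[1,0,0,0]
After op 6 (STO M2): stack=[empty] mem=[1,0,154,0]
After op 7 (RCL M2): stack=[154] mem=[1,0,154,0]
After op 8 (dup): stack=[154,154] mem=[1,0,154,0]
After op 9 (-): stack=[0] mem=[1,0,154,0]
After op 10 (RCL M0): stack=[0,1] mem=[1,0,154,0]
After op 11 (/): stack=[0] mem=[1,0,154,0]
After op 12 (push 2): stack=[0,2] mem=[1,0,154,0]
After op 13 (swap): stack=[2,0] mem=[1,0,154,0]
After op 14 (*): stack=[0] mem=[1,0,154,0]

Answer: [0]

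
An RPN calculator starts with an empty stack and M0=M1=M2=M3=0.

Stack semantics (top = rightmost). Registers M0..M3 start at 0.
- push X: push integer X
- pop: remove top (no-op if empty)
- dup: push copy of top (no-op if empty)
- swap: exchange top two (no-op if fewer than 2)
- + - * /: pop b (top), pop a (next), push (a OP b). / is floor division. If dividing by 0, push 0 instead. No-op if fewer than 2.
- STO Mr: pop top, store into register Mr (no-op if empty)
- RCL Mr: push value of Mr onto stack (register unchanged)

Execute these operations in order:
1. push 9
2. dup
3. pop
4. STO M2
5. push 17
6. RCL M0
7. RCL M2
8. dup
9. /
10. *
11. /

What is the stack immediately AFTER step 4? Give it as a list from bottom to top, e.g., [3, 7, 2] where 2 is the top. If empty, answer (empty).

After op 1 (push 9): stack=[9] mem=[0,0,0,0]
After op 2 (dup): stack=[9,9] mem=[0,0,0,0]
After op 3 (pop): stack=[9] mem=[0,0,0,0]
After op 4 (STO M2): stack=[empty] mem=[0,0,9,0]

(empty)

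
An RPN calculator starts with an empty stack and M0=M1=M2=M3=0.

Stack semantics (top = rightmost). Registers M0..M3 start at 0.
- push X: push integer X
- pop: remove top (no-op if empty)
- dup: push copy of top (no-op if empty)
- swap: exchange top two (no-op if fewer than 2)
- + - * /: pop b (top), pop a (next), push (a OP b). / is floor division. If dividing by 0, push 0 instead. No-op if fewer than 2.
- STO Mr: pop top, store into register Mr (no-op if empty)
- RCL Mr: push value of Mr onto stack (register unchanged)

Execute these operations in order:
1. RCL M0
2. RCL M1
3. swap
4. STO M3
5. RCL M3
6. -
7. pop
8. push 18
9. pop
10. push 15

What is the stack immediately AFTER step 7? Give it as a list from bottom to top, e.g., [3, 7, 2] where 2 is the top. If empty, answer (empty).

After op 1 (RCL M0): stack=[0] mem=[0,0,0,0]
After op 2 (RCL M1): stack=[0,0] mem=[0,0,0,0]
After op 3 (swap): stack=[0,0] mem=[0,0,0,0]
After op 4 (STO M3): stack=[0] mem=[0,0,0,0]
After op 5 (RCL M3): stack=[0,0] mem=[0,0,0,0]
After op 6 (-): stack=[0] mem=[0,0,0,0]
After op 7 (pop): stack=[empty] mem=[0,0,0,0]

(empty)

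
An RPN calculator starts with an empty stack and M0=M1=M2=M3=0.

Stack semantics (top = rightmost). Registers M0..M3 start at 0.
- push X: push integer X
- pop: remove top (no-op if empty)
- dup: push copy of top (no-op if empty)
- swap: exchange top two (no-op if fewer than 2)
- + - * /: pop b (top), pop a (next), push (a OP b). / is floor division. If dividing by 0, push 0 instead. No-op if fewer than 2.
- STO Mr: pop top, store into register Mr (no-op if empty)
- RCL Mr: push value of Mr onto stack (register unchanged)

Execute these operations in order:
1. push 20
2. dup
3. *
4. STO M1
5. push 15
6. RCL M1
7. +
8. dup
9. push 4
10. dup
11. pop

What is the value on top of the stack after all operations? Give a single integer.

After op 1 (push 20): stack=[20] mem=[0,0,0,0]
After op 2 (dup): stack=[20,20] mem=[0,0,0,0]
After op 3 (*): stack=[400] mem=[0,0,0,0]
After op 4 (STO M1): stack=[empty] mem=[0,400,0,0]
After op 5 (push 15): stack=[15] mem=[0,400,0,0]
After op 6 (RCL M1): stack=[15,400] mem=[0,400,0,0]
After op 7 (+): stack=[415] mem=[0,400,0,0]
After op 8 (dup): stack=[415,415] mem=[0,400,0,0]
After op 9 (push 4): stack=[415,415,4] mem=[0,400,0,0]
After op 10 (dup): stack=[415,415,4,4] mem=[0,400,0,0]
After op 11 (pop): stack=[415,415,4] mem=[0,400,0,0]

Answer: 4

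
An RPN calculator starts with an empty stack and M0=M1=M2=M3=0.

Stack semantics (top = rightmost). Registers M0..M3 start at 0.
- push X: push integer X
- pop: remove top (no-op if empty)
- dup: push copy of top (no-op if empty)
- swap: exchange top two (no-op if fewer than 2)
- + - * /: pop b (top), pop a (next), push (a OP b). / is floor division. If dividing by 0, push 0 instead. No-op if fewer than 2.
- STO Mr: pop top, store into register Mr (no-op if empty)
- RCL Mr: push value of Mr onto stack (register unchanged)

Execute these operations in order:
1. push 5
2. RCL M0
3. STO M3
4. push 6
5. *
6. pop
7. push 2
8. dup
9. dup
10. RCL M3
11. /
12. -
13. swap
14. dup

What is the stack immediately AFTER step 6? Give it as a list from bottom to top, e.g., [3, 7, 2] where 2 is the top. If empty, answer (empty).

After op 1 (push 5): stack=[5] mem=[0,0,0,0]
After op 2 (RCL M0): stack=[5,0] mem=[0,0,0,0]
After op 3 (STO M3): stack=[5] mem=[0,0,0,0]
After op 4 (push 6): stack=[5,6] mem=[0,0,0,0]
After op 5 (*): stack=[30] mem=[0,0,0,0]
After op 6 (pop): stack=[empty] mem=[0,0,0,0]

(empty)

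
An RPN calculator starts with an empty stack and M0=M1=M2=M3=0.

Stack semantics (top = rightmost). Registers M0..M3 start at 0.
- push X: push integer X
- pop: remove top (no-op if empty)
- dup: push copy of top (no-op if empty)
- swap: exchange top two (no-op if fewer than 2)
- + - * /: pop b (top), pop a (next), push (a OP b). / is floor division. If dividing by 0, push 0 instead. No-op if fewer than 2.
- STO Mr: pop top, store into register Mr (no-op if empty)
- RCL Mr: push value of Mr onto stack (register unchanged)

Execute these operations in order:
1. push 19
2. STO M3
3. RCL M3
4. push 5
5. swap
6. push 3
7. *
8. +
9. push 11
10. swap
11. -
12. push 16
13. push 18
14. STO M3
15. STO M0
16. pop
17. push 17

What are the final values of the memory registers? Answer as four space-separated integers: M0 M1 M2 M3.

After op 1 (push 19): stack=[19] mem=[0,0,0,0]
After op 2 (STO M3): stack=[empty] mem=[0,0,0,19]
After op 3 (RCL M3): stack=[19] mem=[0,0,0,19]
After op 4 (push 5): stack=[19,5] mem=[0,0,0,19]
After op 5 (swap): stack=[5,19] mem=[0,0,0,19]
After op 6 (push 3): stack=[5,19,3] mem=[0,0,0,19]
After op 7 (*): stack=[5,57] mem=[0,0,0,19]
After op 8 (+): stack=[62] mem=[0,0,0,19]
After op 9 (push 11): stack=[62,11] mem=[0,0,0,19]
After op 10 (swap): stack=[11,62] mem=[0,0,0,19]
After op 11 (-): stack=[-51] mem=[0,0,0,19]
After op 12 (push 16): stack=[-51,16] mem=[0,0,0,19]
After op 13 (push 18): stack=[-51,16,18] mem=[0,0,0,19]
After op 14 (STO M3): stack=[-51,16] mem=[0,0,0,18]
After op 15 (STO M0): stack=[-51] mem=[16,0,0,18]
After op 16 (pop): stack=[empty] mem=[16,0,0,18]
After op 17 (push 17): stack=[17] mem=[16,0,0,18]

Answer: 16 0 0 18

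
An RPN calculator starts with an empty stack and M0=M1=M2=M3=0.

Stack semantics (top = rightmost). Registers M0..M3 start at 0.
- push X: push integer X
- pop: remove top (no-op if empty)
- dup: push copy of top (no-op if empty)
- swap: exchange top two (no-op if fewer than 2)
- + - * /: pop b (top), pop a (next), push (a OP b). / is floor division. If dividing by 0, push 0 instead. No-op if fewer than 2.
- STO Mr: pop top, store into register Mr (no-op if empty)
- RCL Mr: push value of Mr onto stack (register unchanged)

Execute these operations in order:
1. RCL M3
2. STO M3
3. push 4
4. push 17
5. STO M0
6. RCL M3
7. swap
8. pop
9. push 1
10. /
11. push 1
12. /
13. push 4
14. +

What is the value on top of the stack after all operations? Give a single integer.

Answer: 4

Derivation:
After op 1 (RCL M3): stack=[0] mem=[0,0,0,0]
After op 2 (STO M3): stack=[empty] mem=[0,0,0,0]
After op 3 (push 4): stack=[4] mem=[0,0,0,0]
After op 4 (push 17): stack=[4,17] mem=[0,0,0,0]
After op 5 (STO M0): stack=[4] mem=[17,0,0,0]
After op 6 (RCL M3): stack=[4,0] mem=[17,0,0,0]
After op 7 (swap): stack=[0,4] mem=[17,0,0,0]
After op 8 (pop): stack=[0] mem=[17,0,0,0]
After op 9 (push 1): stack=[0,1] mem=[17,0,0,0]
After op 10 (/): stack=[0] mem=[17,0,0,0]
After op 11 (push 1): stack=[0,1] mem=[17,0,0,0]
After op 12 (/): stack=[0] mem=[17,0,0,0]
After op 13 (push 4): stack=[0,4] mem=[17,0,0,0]
After op 14 (+): stack=[4] mem=[17,0,0,0]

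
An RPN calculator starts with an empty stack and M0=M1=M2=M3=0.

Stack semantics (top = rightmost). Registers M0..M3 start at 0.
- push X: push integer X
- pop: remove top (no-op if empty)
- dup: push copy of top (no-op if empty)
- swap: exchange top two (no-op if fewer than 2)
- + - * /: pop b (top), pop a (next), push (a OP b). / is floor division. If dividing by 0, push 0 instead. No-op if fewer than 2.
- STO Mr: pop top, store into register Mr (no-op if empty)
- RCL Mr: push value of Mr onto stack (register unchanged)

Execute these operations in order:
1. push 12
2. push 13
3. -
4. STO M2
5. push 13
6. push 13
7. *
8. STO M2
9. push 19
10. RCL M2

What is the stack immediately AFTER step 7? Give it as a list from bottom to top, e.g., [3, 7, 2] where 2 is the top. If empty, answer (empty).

After op 1 (push 12): stack=[12] mem=[0,0,0,0]
After op 2 (push 13): stack=[12,13] mem=[0,0,0,0]
After op 3 (-): stack=[-1] mem=[0,0,0,0]
After op 4 (STO M2): stack=[empty] mem=[0,0,-1,0]
After op 5 (push 13): stack=[13] mem=[0,0,-1,0]
After op 6 (push 13): stack=[13,13] mem=[0,0,-1,0]
After op 7 (*): stack=[169] mem=[0,0,-1,0]

[169]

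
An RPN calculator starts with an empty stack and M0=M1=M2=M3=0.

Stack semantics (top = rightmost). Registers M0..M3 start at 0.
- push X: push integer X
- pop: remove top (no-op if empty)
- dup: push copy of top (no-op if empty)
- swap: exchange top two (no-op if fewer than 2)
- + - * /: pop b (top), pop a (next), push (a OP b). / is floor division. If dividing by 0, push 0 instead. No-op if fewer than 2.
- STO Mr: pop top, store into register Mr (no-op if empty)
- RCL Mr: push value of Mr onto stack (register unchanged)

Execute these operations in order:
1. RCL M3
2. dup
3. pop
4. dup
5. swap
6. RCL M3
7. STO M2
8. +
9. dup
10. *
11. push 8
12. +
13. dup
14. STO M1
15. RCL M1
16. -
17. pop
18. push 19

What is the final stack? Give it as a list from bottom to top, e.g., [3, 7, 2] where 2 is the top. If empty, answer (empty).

Answer: [19]

Derivation:
After op 1 (RCL M3): stack=[0] mem=[0,0,0,0]
After op 2 (dup): stack=[0,0] mem=[0,0,0,0]
After op 3 (pop): stack=[0] mem=[0,0,0,0]
After op 4 (dup): stack=[0,0] mem=[0,0,0,0]
After op 5 (swap): stack=[0,0] mem=[0,0,0,0]
After op 6 (RCL M3): stack=[0,0,0] mem=[0,0,0,0]
After op 7 (STO M2): stack=[0,0] mem=[0,0,0,0]
After op 8 (+): stack=[0] mem=[0,0,0,0]
After op 9 (dup): stack=[0,0] mem=[0,0,0,0]
After op 10 (*): stack=[0] mem=[0,0,0,0]
After op 11 (push 8): stack=[0,8] mem=[0,0,0,0]
After op 12 (+): stack=[8] mem=[0,0,0,0]
After op 13 (dup): stack=[8,8] mem=[0,0,0,0]
After op 14 (STO M1): stack=[8] mem=[0,8,0,0]
After op 15 (RCL M1): stack=[8,8] mem=[0,8,0,0]
After op 16 (-): stack=[0] mem=[0,8,0,0]
After op 17 (pop): stack=[empty] mem=[0,8,0,0]
After op 18 (push 19): stack=[19] mem=[0,8,0,0]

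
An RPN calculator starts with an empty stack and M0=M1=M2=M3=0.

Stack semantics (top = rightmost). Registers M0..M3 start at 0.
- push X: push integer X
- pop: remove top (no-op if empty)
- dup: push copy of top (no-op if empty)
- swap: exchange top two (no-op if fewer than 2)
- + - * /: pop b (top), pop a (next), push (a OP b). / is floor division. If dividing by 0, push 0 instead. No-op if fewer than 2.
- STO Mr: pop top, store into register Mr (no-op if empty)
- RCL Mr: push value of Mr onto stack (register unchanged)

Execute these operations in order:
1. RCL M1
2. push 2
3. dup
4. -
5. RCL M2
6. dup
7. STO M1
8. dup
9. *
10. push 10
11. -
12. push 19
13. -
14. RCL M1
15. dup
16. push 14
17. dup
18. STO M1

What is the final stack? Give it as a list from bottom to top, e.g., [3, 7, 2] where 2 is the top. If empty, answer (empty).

After op 1 (RCL M1): stack=[0] mem=[0,0,0,0]
After op 2 (push 2): stack=[0,2] mem=[0,0,0,0]
After op 3 (dup): stack=[0,2,2] mem=[0,0,0,0]
After op 4 (-): stack=[0,0] mem=[0,0,0,0]
After op 5 (RCL M2): stack=[0,0,0] mem=[0,0,0,0]
After op 6 (dup): stack=[0,0,0,0] mem=[0,0,0,0]
After op 7 (STO M1): stack=[0,0,0] mem=[0,0,0,0]
After op 8 (dup): stack=[0,0,0,0] mem=[0,0,0,0]
After op 9 (*): stack=[0,0,0] mem=[0,0,0,0]
After op 10 (push 10): stack=[0,0,0,10] mem=[0,0,0,0]
After op 11 (-): stack=[0,0,-10] mem=[0,0,0,0]
After op 12 (push 19): stack=[0,0,-10,19] mem=[0,0,0,0]
After op 13 (-): stack=[0,0,-29] mem=[0,0,0,0]
After op 14 (RCL M1): stack=[0,0,-29,0] mem=[0,0,0,0]
After op 15 (dup): stack=[0,0,-29,0,0] mem=[0,0,0,0]
After op 16 (push 14): stack=[0,0,-29,0,0,14] mem=[0,0,0,0]
After op 17 (dup): stack=[0,0,-29,0,0,14,14] mem=[0,0,0,0]
After op 18 (STO M1): stack=[0,0,-29,0,0,14] mem=[0,14,0,0]

Answer: [0, 0, -29, 0, 0, 14]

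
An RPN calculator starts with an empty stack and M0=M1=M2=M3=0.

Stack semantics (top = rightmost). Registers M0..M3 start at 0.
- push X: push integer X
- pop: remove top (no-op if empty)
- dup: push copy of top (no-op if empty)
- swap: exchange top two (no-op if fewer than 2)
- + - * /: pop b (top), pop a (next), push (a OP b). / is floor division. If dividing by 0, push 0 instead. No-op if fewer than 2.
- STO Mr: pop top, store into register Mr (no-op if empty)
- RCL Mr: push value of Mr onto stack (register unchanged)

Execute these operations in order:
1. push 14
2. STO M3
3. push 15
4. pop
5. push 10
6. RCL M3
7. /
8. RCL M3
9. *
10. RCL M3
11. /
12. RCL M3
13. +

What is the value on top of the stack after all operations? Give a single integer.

After op 1 (push 14): stack=[14] mem=[0,0,0,0]
After op 2 (STO M3): stack=[empty] mem=[0,0,0,14]
After op 3 (push 15): stack=[15] mem=[0,0,0,14]
After op 4 (pop): stack=[empty] mem=[0,0,0,14]
After op 5 (push 10): stack=[10] mem=[0,0,0,14]
After op 6 (RCL M3): stack=[10,14] mem=[0,0,0,14]
After op 7 (/): stack=[0] mem=[0,0,0,14]
After op 8 (RCL M3): stack=[0,14] mem=[0,0,0,14]
After op 9 (*): stack=[0] mem=[0,0,0,14]
After op 10 (RCL M3): stack=[0,14] mem=[0,0,0,14]
After op 11 (/): stack=[0] mem=[0,0,0,14]
After op 12 (RCL M3): stack=[0,14] mem=[0,0,0,14]
After op 13 (+): stack=[14] mem=[0,0,0,14]

Answer: 14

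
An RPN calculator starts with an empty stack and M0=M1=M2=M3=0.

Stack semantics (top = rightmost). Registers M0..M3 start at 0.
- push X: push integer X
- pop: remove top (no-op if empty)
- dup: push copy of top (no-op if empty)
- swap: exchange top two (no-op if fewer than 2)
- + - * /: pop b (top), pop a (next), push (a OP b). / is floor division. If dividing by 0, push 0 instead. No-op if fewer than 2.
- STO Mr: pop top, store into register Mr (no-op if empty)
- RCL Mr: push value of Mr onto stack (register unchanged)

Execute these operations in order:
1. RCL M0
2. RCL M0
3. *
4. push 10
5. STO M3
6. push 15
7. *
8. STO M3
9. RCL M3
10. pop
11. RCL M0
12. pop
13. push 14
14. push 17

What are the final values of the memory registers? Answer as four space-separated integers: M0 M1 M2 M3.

Answer: 0 0 0 0

Derivation:
After op 1 (RCL M0): stack=[0] mem=[0,0,0,0]
After op 2 (RCL M0): stack=[0,0] mem=[0,0,0,0]
After op 3 (*): stack=[0] mem=[0,0,0,0]
After op 4 (push 10): stack=[0,10] mem=[0,0,0,0]
After op 5 (STO M3): stack=[0] mem=[0,0,0,10]
After op 6 (push 15): stack=[0,15] mem=[0,0,0,10]
After op 7 (*): stack=[0] mem=[0,0,0,10]
After op 8 (STO M3): stack=[empty] mem=[0,0,0,0]
After op 9 (RCL M3): stack=[0] mem=[0,0,0,0]
After op 10 (pop): stack=[empty] mem=[0,0,0,0]
After op 11 (RCL M0): stack=[0] mem=[0,0,0,0]
After op 12 (pop): stack=[empty] mem=[0,0,0,0]
After op 13 (push 14): stack=[14] mem=[0,0,0,0]
After op 14 (push 17): stack=[14,17] mem=[0,0,0,0]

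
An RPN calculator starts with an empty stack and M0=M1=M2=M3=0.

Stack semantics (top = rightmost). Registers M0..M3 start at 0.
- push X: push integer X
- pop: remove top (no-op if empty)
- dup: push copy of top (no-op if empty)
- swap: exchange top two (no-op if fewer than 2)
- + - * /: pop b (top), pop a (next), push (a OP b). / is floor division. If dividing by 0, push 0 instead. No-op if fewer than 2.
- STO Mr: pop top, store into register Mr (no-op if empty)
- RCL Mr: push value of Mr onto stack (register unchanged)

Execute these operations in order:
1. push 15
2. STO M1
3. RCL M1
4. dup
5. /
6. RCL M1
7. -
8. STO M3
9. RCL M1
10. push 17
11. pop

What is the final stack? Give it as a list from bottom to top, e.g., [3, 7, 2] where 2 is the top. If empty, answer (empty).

Answer: [15]

Derivation:
After op 1 (push 15): stack=[15] mem=[0,0,0,0]
After op 2 (STO M1): stack=[empty] mem=[0,15,0,0]
After op 3 (RCL M1): stack=[15] mem=[0,15,0,0]
After op 4 (dup): stack=[15,15] mem=[0,15,0,0]
After op 5 (/): stack=[1] mem=[0,15,0,0]
After op 6 (RCL M1): stack=[1,15] mem=[0,15,0,0]
After op 7 (-): stack=[-14] mem=[0,15,0,0]
After op 8 (STO M3): stack=[empty] mem=[0,15,0,-14]
After op 9 (RCL M1): stack=[15] mem=[0,15,0,-14]
After op 10 (push 17): stack=[15,17] mem=[0,15,0,-14]
After op 11 (pop): stack=[15] mem=[0,15,0,-14]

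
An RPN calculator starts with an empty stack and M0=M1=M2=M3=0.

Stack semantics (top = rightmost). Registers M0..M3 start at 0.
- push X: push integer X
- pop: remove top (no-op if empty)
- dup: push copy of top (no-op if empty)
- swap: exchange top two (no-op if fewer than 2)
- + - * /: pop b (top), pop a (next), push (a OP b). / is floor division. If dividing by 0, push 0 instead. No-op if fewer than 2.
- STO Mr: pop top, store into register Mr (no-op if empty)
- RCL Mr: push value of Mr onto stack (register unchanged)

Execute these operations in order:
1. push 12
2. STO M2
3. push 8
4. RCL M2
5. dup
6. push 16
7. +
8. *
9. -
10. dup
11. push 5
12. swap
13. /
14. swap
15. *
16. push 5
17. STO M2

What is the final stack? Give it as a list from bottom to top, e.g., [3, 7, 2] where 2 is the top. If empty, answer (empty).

Answer: [328]

Derivation:
After op 1 (push 12): stack=[12] mem=[0,0,0,0]
After op 2 (STO M2): stack=[empty] mem=[0,0,12,0]
After op 3 (push 8): stack=[8] mem=[0,0,12,0]
After op 4 (RCL M2): stack=[8,12] mem=[0,0,12,0]
After op 5 (dup): stack=[8,12,12] mem=[0,0,12,0]
After op 6 (push 16): stack=[8,12,12,16] mem=[0,0,12,0]
After op 7 (+): stack=[8,12,28] mem=[0,0,12,0]
After op 8 (*): stack=[8,336] mem=[0,0,12,0]
After op 9 (-): stack=[-328] mem=[0,0,12,0]
After op 10 (dup): stack=[-328,-328] mem=[0,0,12,0]
After op 11 (push 5): stack=[-328,-328,5] mem=[0,0,12,0]
After op 12 (swap): stack=[-328,5,-328] mem=[0,0,12,0]
After op 13 (/): stack=[-328,-1] mem=[0,0,12,0]
After op 14 (swap): stack=[-1,-328] mem=[0,0,12,0]
After op 15 (*): stack=[328] mem=[0,0,12,0]
After op 16 (push 5): stack=[328,5] mem=[0,0,12,0]
After op 17 (STO M2): stack=[328] mem=[0,0,5,0]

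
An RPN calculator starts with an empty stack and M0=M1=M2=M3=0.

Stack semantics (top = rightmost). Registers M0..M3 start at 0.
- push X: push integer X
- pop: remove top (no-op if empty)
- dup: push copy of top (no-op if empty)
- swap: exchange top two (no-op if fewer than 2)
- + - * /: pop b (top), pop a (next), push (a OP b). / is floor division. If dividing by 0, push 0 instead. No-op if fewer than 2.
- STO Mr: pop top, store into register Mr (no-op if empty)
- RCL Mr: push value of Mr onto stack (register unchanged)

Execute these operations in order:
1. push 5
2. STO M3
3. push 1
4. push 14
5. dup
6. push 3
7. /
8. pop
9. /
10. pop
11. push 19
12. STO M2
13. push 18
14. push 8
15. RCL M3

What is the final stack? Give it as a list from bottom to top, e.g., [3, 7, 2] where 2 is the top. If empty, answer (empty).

After op 1 (push 5): stack=[5] mem=[0,0,0,0]
After op 2 (STO M3): stack=[empty] mem=[0,0,0,5]
After op 3 (push 1): stack=[1] mem=[0,0,0,5]
After op 4 (push 14): stack=[1,14] mem=[0,0,0,5]
After op 5 (dup): stack=[1,14,14] mem=[0,0,0,5]
After op 6 (push 3): stack=[1,14,14,3] mem=[0,0,0,5]
After op 7 (/): stack=[1,14,4] mem=[0,0,0,5]
After op 8 (pop): stack=[1,14] mem=[0,0,0,5]
After op 9 (/): stack=[0] mem=[0,0,0,5]
After op 10 (pop): stack=[empty] mem=[0,0,0,5]
After op 11 (push 19): stack=[19] mem=[0,0,0,5]
After op 12 (STO M2): stack=[empty] mem=[0,0,19,5]
After op 13 (push 18): stack=[18] mem=[0,0,19,5]
After op 14 (push 8): stack=[18,8] mem=[0,0,19,5]
After op 15 (RCL M3): stack=[18,8,5] mem=[0,0,19,5]

Answer: [18, 8, 5]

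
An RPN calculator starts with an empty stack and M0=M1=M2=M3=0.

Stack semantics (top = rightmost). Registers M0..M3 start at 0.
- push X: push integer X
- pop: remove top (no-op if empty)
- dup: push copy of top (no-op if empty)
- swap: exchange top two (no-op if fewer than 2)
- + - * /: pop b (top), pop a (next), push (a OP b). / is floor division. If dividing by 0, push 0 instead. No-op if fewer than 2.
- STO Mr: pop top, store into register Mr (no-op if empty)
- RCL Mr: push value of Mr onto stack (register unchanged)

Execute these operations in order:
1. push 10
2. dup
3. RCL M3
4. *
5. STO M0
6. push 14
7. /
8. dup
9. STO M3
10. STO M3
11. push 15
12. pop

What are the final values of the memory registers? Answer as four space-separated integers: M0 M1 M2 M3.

Answer: 0 0 0 0

Derivation:
After op 1 (push 10): stack=[10] mem=[0,0,0,0]
After op 2 (dup): stack=[10,10] mem=[0,0,0,0]
After op 3 (RCL M3): stack=[10,10,0] mem=[0,0,0,0]
After op 4 (*): stack=[10,0] mem=[0,0,0,0]
After op 5 (STO M0): stack=[10] mem=[0,0,0,0]
After op 6 (push 14): stack=[10,14] mem=[0,0,0,0]
After op 7 (/): stack=[0] mem=[0,0,0,0]
After op 8 (dup): stack=[0,0] mem=[0,0,0,0]
After op 9 (STO M3): stack=[0] mem=[0,0,0,0]
After op 10 (STO M3): stack=[empty] mem=[0,0,0,0]
After op 11 (push 15): stack=[15] mem=[0,0,0,0]
After op 12 (pop): stack=[empty] mem=[0,0,0,0]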